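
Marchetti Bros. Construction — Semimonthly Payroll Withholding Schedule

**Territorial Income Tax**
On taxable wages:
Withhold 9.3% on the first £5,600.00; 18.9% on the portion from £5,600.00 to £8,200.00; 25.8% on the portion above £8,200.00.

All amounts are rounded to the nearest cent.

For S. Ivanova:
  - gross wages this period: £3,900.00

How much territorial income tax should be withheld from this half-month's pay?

£362.70

Territorial Income Tax: taxable = £3,900.00
  9.3% × £3,900.00 = £362.70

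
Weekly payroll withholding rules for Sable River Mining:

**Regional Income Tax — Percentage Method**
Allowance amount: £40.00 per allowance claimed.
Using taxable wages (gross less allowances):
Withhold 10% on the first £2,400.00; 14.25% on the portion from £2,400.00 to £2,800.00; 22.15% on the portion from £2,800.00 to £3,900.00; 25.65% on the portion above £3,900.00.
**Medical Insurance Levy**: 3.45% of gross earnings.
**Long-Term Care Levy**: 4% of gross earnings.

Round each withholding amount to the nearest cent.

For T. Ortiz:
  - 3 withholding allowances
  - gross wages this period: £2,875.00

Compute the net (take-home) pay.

Regional Income Tax: taxable = £2,875.00 − 3×£40.00 = £2,755.00
  £240.00 + 14.25% × (£2,755.00 − £2,400.00) = £240.00 + 14.25% × £355.00 = £290.59
Medical Insurance Levy: 3.45% × £2,875.00 = £99.19
Long-Term Care Levy: 4% × £2,875.00 = £115.00
Total withheld: £290.59 + £99.19 + £115.00 = £504.78
Net pay: £2,875.00 − £504.78 = £2,370.22

£2,370.22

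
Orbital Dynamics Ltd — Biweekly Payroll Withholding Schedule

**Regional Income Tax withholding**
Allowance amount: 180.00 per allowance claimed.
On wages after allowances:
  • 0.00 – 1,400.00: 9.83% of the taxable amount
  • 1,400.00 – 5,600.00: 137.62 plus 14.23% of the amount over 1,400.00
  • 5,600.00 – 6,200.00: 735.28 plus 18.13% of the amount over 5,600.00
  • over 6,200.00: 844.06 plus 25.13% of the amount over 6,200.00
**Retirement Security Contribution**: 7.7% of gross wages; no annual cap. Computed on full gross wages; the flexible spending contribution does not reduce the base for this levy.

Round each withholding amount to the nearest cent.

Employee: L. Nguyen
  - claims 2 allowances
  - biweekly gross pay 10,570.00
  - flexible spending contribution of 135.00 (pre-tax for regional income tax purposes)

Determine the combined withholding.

Regional Income Tax: taxable = 10,570.00 − 135.00 − 2×180.00 = 10,075.00
  844.06 + 25.13% × (10,075.00 − 6,200.00) = 844.06 + 25.13% × 3,875.00 = 1,817.85
Retirement Security Contribution: 7.7% × 10,570.00 = 813.89
Total: 1,817.85 + 813.89 = 2,631.74

2,631.74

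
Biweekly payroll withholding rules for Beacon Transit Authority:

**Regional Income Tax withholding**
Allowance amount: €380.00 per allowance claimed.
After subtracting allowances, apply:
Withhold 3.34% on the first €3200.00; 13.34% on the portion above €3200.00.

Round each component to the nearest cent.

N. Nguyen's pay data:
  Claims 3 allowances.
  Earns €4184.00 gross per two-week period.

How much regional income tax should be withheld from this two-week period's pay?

€101.67

Regional Income Tax: taxable = €4184.00 − 3×€380.00 = €3044.00
  3.34% × €3044.00 = €101.67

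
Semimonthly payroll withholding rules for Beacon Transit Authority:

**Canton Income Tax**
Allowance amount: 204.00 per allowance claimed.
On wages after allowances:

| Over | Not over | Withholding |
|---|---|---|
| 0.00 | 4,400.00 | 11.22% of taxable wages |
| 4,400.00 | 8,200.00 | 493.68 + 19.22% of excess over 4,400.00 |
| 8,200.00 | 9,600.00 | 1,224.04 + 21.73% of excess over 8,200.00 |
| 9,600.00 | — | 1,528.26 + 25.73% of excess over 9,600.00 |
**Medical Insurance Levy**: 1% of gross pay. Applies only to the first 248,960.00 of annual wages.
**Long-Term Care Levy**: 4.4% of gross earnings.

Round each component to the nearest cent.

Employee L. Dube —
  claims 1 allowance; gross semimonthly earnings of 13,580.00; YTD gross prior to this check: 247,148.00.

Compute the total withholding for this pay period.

Canton Income Tax: taxable = 13,580.00 − 1×204.00 = 13,376.00
  1,528.26 + 25.73% × (13,376.00 − 9,600.00) = 1,528.26 + 25.73% × 3,776.00 = 2,499.82
Medical Insurance Levy: cap 248,960.00 − YTD 247,148.00 = 1,812.00 subject; 1% × 1,812.00 = 18.12
Long-Term Care Levy: 4.4% × 13,580.00 = 597.52
Total: 2,499.82 + 18.12 + 597.52 = 3,115.46

3,115.46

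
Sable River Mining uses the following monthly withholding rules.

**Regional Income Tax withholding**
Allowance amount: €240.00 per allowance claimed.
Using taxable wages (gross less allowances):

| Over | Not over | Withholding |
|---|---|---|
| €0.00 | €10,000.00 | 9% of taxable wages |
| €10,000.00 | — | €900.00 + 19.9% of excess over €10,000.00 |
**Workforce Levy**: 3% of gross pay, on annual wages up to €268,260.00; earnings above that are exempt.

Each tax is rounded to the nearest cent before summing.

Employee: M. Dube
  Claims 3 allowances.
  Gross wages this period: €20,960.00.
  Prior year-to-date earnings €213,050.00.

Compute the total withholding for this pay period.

€3,566.56

Regional Income Tax: taxable = €20,960.00 − 3×€240.00 = €20,240.00
  €900.00 + 19.9% × (€20,240.00 − €10,000.00) = €900.00 + 19.9% × €10,240.00 = €2,937.76
Workforce Levy: 3% × €20,960.00 = €628.80
Total: €2,937.76 + €628.80 = €3,566.56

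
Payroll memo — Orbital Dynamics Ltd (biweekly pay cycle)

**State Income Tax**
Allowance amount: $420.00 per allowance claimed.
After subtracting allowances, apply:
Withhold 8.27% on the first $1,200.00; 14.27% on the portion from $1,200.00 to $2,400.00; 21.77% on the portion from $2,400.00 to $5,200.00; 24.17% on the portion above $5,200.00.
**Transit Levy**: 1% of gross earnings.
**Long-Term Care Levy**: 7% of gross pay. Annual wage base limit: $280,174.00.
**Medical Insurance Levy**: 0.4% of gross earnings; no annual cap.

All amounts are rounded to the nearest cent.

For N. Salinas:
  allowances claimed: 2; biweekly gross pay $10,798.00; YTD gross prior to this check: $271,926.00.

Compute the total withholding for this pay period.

State Income Tax: taxable = $10,798.00 − 2×$420.00 = $9,958.00
  $880.04 + 24.17% × ($9,958.00 − $5,200.00) = $880.04 + 24.17% × $4,758.00 = $2,030.05
Transit Levy: 1% × $10,798.00 = $107.98
Long-Term Care Levy: cap $280,174.00 − YTD $271,926.00 = $8,248.00 subject; 7% × $8,248.00 = $577.36
Medical Insurance Levy: 0.4% × $10,798.00 = $43.19
Total: $2,030.05 + $107.98 + $577.36 + $43.19 = $2,758.58

$2,758.58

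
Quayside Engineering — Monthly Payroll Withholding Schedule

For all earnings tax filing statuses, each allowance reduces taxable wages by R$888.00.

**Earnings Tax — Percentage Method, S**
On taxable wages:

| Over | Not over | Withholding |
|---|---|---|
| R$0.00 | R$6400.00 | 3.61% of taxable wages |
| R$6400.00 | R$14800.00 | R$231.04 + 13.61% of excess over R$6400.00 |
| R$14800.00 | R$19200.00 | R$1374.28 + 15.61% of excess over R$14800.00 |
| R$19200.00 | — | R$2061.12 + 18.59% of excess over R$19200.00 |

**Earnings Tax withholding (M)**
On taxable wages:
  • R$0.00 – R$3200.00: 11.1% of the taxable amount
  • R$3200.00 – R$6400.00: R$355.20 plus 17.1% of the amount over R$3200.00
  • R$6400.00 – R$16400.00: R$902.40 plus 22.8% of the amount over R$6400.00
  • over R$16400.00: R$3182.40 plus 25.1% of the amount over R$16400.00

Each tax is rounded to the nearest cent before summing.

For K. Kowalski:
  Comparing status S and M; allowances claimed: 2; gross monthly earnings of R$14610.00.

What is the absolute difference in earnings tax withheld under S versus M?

Earnings Tax (S): taxable = R$14610.00 − 2×R$888.00 = R$12834.00
  R$231.04 + 13.61% × (R$12834.00 − R$6400.00) = R$231.04 + 13.61% × R$6434.00 = R$1106.71
Earnings Tax (M): taxable = R$14610.00 − 2×R$888.00 = R$12834.00
  R$902.40 + 22.8% × (R$12834.00 − R$6400.00) = R$902.40 + 22.8% × R$6434.00 = R$2369.35
Difference: |R$1106.71 − R$2369.35| = R$1262.64 (higher under M)

R$1262.64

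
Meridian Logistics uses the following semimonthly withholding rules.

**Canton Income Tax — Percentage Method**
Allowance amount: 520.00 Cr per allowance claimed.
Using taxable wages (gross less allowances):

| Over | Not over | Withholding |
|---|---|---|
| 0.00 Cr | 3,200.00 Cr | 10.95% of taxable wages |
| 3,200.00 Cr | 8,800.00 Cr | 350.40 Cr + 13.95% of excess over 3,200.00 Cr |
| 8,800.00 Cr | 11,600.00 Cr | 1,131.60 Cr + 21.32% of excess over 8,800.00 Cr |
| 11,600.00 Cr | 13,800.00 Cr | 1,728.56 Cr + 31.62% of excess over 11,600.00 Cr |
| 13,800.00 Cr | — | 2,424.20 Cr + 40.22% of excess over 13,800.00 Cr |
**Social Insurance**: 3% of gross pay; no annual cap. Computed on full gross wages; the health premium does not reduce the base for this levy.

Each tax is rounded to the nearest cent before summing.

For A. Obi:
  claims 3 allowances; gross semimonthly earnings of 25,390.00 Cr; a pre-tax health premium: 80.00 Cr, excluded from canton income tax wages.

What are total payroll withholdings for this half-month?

Canton Income Tax: taxable = 25,390.00 Cr − 80.00 Cr − 3×520.00 Cr = 23,750.00 Cr
  2,424.20 Cr + 40.22% × (23,750.00 Cr − 13,800.00 Cr) = 2,424.20 Cr + 40.22% × 9,950.00 Cr = 6,426.09 Cr
Social Insurance: 3% × 25,390.00 Cr = 761.70 Cr
Total: 6,426.09 Cr + 761.70 Cr = 7,187.79 Cr

7,187.79 Cr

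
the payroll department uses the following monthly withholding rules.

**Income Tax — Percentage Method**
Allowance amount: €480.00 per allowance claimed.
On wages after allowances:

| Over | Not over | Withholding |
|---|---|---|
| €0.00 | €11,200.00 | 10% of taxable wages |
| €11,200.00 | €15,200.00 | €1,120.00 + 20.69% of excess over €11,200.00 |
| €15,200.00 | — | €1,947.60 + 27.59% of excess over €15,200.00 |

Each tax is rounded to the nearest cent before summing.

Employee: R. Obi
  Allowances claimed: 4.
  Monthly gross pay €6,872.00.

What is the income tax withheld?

Income Tax: taxable = €6,872.00 − 4×€480.00 = €4,952.00
  10% × €4,952.00 = €495.20

€495.20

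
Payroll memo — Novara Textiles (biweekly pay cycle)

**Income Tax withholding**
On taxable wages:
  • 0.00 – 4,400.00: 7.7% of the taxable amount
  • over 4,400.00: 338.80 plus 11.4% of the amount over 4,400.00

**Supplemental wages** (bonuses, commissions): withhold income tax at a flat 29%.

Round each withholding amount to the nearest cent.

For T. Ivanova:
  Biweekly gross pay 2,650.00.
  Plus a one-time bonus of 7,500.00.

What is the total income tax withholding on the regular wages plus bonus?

2,379.05

Income Tax: taxable = 2,650.00
  7.7% × 2,650.00 = 204.05
Supplemental (29% flat on bonus): 29% × 7,500.00 = 2,175.00
Total income tax: 204.05 + 2,175.00 = 2,379.05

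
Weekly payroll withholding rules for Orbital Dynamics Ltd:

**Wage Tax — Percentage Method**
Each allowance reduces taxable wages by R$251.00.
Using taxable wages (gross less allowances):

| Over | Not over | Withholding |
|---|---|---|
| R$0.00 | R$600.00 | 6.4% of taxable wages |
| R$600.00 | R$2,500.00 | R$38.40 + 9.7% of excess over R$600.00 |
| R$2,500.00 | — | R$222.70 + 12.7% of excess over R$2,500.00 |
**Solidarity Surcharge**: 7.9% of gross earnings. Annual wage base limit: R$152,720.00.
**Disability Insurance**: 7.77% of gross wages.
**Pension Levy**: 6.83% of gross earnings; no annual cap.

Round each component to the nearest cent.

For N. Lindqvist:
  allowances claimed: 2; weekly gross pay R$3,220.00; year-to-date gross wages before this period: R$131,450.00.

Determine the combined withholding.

R$974.89

Wage Tax: taxable = R$3,220.00 − 2×R$251.00 = R$2,718.00
  R$222.70 + 12.7% × (R$2,718.00 − R$2,500.00) = R$222.70 + 12.7% × R$218.00 = R$250.39
Solidarity Surcharge: 7.9% × R$3,220.00 = R$254.38
Disability Insurance: 7.77% × R$3,220.00 = R$250.19
Pension Levy: 6.83% × R$3,220.00 = R$219.93
Total: R$250.39 + R$254.38 + R$250.19 + R$219.93 = R$974.89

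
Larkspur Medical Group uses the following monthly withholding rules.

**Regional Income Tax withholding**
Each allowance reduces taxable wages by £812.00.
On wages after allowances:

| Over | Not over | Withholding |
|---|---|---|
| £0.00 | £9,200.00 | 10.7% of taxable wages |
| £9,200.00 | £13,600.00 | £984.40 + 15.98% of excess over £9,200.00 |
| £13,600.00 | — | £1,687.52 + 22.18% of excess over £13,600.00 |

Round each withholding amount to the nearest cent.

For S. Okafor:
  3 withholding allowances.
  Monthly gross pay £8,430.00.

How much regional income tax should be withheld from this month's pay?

£641.36

Regional Income Tax: taxable = £8,430.00 − 3×£812.00 = £5,994.00
  10.7% × £5,994.00 = £641.36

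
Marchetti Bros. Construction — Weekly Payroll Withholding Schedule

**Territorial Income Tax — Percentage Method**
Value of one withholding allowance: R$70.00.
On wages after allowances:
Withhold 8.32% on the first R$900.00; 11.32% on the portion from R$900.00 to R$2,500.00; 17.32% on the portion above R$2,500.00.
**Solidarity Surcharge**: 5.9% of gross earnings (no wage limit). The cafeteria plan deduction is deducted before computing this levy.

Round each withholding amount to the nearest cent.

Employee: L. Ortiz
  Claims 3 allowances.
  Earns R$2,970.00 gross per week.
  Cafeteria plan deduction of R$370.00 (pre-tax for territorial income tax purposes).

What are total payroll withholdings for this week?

R$396.95

Territorial Income Tax: taxable = R$2,970.00 − R$370.00 − 3×R$70.00 = R$2,390.00
  R$74.88 + 11.32% × (R$2,390.00 − R$900.00) = R$74.88 + 11.32% × R$1,490.00 = R$243.55
Solidarity Surcharge: 5.9% × R$2,600.00 = R$153.40
Total: R$243.55 + R$153.40 = R$396.95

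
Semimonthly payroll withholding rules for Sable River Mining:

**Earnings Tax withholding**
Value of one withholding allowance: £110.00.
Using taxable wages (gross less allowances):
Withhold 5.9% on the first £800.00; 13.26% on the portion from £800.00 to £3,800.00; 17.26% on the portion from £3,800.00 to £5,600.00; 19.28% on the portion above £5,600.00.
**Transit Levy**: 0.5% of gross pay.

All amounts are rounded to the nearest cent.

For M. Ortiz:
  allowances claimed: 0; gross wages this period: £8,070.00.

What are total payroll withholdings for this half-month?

Earnings Tax: taxable = £8,070.00
  £755.68 + 19.28% × (£8,070.00 − £5,600.00) = £755.68 + 19.28% × £2,470.00 = £1,231.90
Transit Levy: 0.5% × £8,070.00 = £40.35
Total: £1,231.90 + £40.35 = £1,272.25

£1,272.25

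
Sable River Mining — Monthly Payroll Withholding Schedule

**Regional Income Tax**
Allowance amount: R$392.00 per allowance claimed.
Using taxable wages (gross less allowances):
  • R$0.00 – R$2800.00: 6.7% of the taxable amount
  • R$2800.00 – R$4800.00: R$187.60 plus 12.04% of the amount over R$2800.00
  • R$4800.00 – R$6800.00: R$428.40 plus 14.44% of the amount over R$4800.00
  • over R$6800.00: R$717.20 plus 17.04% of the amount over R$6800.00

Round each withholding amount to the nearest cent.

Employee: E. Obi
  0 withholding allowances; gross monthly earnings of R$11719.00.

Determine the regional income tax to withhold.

Regional Income Tax: taxable = R$11719.00
  R$717.20 + 17.04% × (R$11719.00 − R$6800.00) = R$717.20 + 17.04% × R$4919.00 = R$1555.40

R$1555.40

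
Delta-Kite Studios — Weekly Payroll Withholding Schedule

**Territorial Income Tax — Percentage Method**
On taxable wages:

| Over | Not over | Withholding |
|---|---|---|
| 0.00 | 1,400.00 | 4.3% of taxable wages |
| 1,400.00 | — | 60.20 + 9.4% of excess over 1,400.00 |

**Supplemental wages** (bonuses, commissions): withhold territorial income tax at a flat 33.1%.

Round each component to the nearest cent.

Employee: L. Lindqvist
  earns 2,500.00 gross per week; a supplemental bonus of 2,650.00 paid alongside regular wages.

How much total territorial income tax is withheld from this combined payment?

Territorial Income Tax: taxable = 2,500.00
  60.20 + 9.4% × (2,500.00 − 1,400.00) = 60.20 + 9.4% × 1,100.00 = 163.60
Supplemental (33.1% flat on bonus): 33.1% × 2,650.00 = 877.15
Total territorial income tax: 163.60 + 877.15 = 1,040.75

1,040.75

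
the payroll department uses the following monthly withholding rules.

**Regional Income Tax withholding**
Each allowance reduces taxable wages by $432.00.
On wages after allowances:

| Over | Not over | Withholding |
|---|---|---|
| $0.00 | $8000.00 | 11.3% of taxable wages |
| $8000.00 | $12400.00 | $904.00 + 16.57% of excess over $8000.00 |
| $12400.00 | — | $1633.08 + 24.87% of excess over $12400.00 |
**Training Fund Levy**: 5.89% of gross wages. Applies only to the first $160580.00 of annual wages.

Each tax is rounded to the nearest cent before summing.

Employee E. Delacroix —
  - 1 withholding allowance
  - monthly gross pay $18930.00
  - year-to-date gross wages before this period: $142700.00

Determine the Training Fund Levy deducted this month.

Training Fund Levy: cap $160580.00 − YTD $142700.00 = $17880.00 subject; 5.89% × $17880.00 = $1053.13

$1053.13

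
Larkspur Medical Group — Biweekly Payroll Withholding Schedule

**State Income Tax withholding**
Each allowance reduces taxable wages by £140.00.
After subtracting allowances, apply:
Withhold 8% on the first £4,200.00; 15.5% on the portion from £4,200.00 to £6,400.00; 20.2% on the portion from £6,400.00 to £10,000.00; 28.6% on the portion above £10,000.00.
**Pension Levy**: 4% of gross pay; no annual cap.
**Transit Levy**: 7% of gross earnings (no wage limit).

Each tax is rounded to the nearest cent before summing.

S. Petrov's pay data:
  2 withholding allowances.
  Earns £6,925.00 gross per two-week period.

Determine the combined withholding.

£1,488.24

State Income Tax: taxable = £6,925.00 − 2×£140.00 = £6,645.00
  £677.00 + 20.2% × (£6,645.00 − £6,400.00) = £677.00 + 20.2% × £245.00 = £726.49
Pension Levy: 4% × £6,925.00 = £277.00
Transit Levy: 7% × £6,925.00 = £484.75
Total: £726.49 + £277.00 + £484.75 = £1,488.24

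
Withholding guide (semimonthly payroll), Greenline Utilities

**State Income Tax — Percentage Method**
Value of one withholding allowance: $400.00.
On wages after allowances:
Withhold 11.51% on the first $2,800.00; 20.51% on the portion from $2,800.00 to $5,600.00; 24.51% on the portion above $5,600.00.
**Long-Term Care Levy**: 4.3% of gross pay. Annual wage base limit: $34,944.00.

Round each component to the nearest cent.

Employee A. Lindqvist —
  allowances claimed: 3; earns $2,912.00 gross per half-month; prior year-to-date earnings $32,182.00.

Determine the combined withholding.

$315.82

State Income Tax: taxable = $2,912.00 − 3×$400.00 = $1,712.00
  11.51% × $1,712.00 = $197.05
Long-Term Care Levy: cap $34,944.00 − YTD $32,182.00 = $2,762.00 subject; 4.3% × $2,762.00 = $118.77
Total: $197.05 + $118.77 = $315.82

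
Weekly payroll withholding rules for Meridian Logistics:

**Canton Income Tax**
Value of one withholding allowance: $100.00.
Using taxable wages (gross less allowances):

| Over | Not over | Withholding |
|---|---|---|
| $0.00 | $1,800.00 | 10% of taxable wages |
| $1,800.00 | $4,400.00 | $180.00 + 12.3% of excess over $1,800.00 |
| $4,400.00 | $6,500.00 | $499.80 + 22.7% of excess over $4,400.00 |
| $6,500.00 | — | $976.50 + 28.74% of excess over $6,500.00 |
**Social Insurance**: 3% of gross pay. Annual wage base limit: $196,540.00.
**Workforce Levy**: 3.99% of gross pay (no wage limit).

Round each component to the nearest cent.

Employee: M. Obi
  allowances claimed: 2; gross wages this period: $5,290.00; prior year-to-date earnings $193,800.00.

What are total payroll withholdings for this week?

Canton Income Tax: taxable = $5,290.00 − 2×$100.00 = $5,090.00
  $499.80 + 22.7% × ($5,090.00 − $4,400.00) = $499.80 + 22.7% × $690.00 = $656.43
Social Insurance: cap $196,540.00 − YTD $193,800.00 = $2,740.00 subject; 3% × $2,740.00 = $82.20
Workforce Levy: 3.99% × $5,290.00 = $211.07
Total: $656.43 + $82.20 + $211.07 = $949.70

$949.70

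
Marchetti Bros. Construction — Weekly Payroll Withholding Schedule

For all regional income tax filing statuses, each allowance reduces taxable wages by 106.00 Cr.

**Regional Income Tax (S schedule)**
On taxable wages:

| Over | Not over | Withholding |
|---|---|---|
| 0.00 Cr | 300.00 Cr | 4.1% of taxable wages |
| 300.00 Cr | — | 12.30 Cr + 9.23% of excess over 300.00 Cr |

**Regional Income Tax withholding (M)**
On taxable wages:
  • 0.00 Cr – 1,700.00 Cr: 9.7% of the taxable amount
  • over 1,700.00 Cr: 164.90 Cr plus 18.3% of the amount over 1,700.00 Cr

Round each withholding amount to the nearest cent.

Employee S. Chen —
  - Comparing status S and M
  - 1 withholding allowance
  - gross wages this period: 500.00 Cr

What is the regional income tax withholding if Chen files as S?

Regional Income Tax (S): taxable = 500.00 Cr − 1×106.00 Cr = 394.00 Cr
  12.30 Cr + 9.23% × (394.00 Cr − 300.00 Cr) = 12.30 Cr + 9.23% × 94.00 Cr = 20.98 Cr

20.98 Cr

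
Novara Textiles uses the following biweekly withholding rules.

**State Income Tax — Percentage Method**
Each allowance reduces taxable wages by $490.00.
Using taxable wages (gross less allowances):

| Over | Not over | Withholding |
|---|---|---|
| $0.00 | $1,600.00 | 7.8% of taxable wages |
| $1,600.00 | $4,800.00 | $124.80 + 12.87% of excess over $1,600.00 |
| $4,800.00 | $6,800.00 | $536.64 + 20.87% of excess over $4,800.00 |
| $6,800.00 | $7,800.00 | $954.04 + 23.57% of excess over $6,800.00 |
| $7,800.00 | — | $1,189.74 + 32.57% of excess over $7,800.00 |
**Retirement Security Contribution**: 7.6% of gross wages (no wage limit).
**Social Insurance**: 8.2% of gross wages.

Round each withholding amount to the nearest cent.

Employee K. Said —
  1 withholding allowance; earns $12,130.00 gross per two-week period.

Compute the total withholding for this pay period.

State Income Tax: taxable = $12,130.00 − 1×$490.00 = $11,640.00
  $1,189.74 + 32.57% × ($11,640.00 − $7,800.00) = $1,189.74 + 32.57% × $3,840.00 = $2,440.43
Retirement Security Contribution: 7.6% × $12,130.00 = $921.88
Social Insurance: 8.2% × $12,130.00 = $994.66
Total: $2,440.43 + $921.88 + $994.66 = $4,356.97

$4,356.97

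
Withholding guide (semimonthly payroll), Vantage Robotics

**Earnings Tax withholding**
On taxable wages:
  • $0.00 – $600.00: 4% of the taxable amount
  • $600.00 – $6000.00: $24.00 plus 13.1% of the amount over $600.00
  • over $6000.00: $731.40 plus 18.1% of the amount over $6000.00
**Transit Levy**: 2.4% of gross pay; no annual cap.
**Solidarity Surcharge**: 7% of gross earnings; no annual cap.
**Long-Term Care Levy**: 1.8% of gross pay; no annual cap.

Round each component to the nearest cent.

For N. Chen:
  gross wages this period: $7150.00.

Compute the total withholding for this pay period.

Earnings Tax: taxable = $7150.00
  $731.40 + 18.1% × ($7150.00 − $6000.00) = $731.40 + 18.1% × $1150.00 = $939.55
Transit Levy: 2.4% × $7150.00 = $171.60
Solidarity Surcharge: 7% × $7150.00 = $500.50
Long-Term Care Levy: 1.8% × $7150.00 = $128.70
Total: $939.55 + $171.60 + $500.50 + $128.70 = $1740.35

$1740.35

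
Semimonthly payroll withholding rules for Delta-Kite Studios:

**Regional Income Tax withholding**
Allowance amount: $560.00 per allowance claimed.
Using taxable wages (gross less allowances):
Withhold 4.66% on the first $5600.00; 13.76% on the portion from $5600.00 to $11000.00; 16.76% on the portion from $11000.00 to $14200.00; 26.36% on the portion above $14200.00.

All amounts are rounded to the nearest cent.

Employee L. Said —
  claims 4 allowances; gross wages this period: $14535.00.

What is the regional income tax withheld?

$1221.04

Regional Income Tax: taxable = $14535.00 − 4×$560.00 = $12295.00
  $1004.00 + 16.76% × ($12295.00 − $11000.00) = $1004.00 + 16.76% × $1295.00 = $1221.04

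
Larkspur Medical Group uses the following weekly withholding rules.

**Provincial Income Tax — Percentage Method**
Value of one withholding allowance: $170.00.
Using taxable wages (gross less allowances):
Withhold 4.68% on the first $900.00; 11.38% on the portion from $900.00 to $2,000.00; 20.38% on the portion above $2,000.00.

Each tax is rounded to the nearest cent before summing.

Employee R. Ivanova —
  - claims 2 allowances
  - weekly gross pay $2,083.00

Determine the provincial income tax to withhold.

$138.05

Provincial Income Tax: taxable = $2,083.00 − 2×$170.00 = $1,743.00
  $42.12 + 11.38% × ($1,743.00 − $900.00) = $42.12 + 11.38% × $843.00 = $138.05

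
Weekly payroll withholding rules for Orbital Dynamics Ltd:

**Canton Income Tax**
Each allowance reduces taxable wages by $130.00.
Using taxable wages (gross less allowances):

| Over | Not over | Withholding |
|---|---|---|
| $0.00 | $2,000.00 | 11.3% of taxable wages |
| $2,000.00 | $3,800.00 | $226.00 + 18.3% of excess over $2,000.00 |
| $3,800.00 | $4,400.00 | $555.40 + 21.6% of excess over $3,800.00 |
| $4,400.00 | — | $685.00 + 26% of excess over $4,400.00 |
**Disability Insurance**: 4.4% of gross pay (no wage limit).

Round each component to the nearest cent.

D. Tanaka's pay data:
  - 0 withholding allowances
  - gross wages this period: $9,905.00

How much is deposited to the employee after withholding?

Canton Income Tax: taxable = $9,905.00
  $685.00 + 26% × ($9,905.00 − $4,400.00) = $685.00 + 26% × $5,505.00 = $2,116.30
Disability Insurance: 4.4% × $9,905.00 = $435.82
Total withheld: $2,116.30 + $435.82 = $2,552.12
Net pay: $9,905.00 − $2,552.12 = $7,352.88

$7,352.88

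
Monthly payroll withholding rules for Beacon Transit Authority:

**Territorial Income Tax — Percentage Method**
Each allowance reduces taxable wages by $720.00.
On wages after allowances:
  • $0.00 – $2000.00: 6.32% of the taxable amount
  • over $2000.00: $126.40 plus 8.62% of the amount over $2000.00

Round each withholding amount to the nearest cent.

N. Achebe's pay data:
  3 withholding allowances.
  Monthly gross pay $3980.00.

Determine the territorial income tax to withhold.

$115.02

Territorial Income Tax: taxable = $3980.00 − 3×$720.00 = $1820.00
  6.32% × $1820.00 = $115.02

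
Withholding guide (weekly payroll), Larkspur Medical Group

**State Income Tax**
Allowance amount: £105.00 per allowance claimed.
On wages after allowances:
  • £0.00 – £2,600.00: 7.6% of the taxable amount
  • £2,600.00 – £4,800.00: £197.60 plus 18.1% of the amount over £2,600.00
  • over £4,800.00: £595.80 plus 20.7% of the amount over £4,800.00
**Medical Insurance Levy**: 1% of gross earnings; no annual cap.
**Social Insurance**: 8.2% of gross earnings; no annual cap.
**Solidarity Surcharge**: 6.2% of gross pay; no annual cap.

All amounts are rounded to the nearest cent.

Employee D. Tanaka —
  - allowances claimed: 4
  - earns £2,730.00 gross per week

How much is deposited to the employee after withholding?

State Income Tax: taxable = £2,730.00 − 4×£105.00 = £2,310.00
  7.6% × £2,310.00 = £175.56
Medical Insurance Levy: 1% × £2,730.00 = £27.30
Social Insurance: 8.2% × £2,730.00 = £223.86
Solidarity Surcharge: 6.2% × £2,730.00 = £169.26
Total withheld: £175.56 + £27.30 + £223.86 + £169.26 = £595.98
Net pay: £2,730.00 − £595.98 = £2,134.02

£2,134.02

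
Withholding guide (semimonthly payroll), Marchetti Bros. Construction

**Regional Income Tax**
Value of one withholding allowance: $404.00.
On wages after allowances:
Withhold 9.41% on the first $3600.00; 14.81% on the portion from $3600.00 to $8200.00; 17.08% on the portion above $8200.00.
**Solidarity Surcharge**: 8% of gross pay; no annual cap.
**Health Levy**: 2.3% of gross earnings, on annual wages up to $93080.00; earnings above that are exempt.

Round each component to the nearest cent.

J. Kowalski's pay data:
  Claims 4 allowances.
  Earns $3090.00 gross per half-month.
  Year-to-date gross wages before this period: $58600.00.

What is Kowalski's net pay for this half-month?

Regional Income Tax: taxable = $3090.00 − 4×$404.00 = $1474.00
  9.41% × $1474.00 = $138.70
Solidarity Surcharge: 8% × $3090.00 = $247.20
Health Levy: 2.3% × $3090.00 = $71.07
Total withheld: $138.70 + $247.20 + $71.07 = $456.97
Net pay: $3090.00 − $456.97 = $2633.03

$2633.03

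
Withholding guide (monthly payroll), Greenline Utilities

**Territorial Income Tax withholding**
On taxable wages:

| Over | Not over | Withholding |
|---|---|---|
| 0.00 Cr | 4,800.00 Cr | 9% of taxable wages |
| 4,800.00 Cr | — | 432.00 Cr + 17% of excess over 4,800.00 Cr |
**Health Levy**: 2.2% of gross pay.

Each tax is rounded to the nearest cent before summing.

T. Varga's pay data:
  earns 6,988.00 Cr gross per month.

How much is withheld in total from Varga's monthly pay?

Territorial Income Tax: taxable = 6,988.00 Cr
  432.00 Cr + 17% × (6,988.00 Cr − 4,800.00 Cr) = 432.00 Cr + 17% × 2,188.00 Cr = 803.96 Cr
Health Levy: 2.2% × 6,988.00 Cr = 153.74 Cr
Total: 803.96 Cr + 153.74 Cr = 957.70 Cr

957.70 Cr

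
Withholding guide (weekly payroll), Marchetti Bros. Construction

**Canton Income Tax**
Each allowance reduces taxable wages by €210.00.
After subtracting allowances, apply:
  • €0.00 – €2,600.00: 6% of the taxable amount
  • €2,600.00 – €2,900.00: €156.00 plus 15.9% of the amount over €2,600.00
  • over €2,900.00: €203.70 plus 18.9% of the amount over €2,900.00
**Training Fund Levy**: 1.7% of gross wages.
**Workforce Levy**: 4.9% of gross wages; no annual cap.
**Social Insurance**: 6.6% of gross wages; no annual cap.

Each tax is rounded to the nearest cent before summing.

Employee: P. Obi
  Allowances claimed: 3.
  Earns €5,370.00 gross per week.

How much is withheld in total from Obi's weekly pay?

€1,260.30

Canton Income Tax: taxable = €5,370.00 − 3×€210.00 = €4,740.00
  €203.70 + 18.9% × (€4,740.00 − €2,900.00) = €203.70 + 18.9% × €1,840.00 = €551.46
Training Fund Levy: 1.7% × €5,370.00 = €91.29
Workforce Levy: 4.9% × €5,370.00 = €263.13
Social Insurance: 6.6% × €5,370.00 = €354.42
Total: €551.46 + €91.29 + €263.13 + €354.42 = €1,260.30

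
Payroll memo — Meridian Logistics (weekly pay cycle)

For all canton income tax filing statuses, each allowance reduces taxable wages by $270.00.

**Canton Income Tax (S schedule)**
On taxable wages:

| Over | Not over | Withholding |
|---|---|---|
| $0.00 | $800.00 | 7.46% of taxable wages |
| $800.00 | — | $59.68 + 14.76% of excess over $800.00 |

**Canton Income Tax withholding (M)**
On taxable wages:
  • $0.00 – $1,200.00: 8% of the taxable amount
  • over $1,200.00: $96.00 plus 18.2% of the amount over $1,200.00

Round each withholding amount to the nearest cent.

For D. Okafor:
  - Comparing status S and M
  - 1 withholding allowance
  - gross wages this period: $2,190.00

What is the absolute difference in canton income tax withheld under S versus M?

Canton Income Tax (S): taxable = $2,190.00 − 1×$270.00 = $1,920.00
  $59.68 + 14.76% × ($1,920.00 − $800.00) = $59.68 + 14.76% × $1,120.00 = $224.99
Canton Income Tax (M): taxable = $2,190.00 − 1×$270.00 = $1,920.00
  $96.00 + 18.2% × ($1,920.00 − $1,200.00) = $96.00 + 18.2% × $720.00 = $227.04
Difference: |$224.99 − $227.04| = $2.05 (higher under M)

$2.05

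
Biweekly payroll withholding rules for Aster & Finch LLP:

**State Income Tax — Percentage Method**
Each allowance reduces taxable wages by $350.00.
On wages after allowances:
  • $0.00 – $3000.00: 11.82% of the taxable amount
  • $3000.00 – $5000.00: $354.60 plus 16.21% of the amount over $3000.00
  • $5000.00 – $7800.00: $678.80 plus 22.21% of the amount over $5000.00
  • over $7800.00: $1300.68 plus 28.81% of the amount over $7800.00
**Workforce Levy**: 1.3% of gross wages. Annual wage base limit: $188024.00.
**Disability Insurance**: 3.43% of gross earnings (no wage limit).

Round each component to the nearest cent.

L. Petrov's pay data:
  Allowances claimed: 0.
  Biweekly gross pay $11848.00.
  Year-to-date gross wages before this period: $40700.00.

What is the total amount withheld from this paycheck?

State Income Tax: taxable = $11848.00
  $1300.68 + 28.81% × ($11848.00 − $7800.00) = $1300.68 + 28.81% × $4048.00 = $2466.91
Workforce Levy: 1.3% × $11848.00 = $154.02
Disability Insurance: 3.43% × $11848.00 = $406.39
Total: $2466.91 + $154.02 + $406.39 = $3027.32

$3027.32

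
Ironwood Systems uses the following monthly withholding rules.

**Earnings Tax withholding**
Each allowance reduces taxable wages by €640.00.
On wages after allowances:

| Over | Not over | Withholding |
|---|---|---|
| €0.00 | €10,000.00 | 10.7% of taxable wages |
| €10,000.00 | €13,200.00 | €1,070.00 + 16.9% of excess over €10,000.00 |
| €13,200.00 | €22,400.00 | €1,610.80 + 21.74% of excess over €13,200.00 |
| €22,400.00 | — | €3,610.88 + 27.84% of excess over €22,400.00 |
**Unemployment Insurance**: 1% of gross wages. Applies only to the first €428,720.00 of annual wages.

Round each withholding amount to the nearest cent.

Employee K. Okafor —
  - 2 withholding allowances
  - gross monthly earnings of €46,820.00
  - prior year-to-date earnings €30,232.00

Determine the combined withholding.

€10,521.26

Earnings Tax: taxable = €46,820.00 − 2×€640.00 = €45,540.00
  €3,610.88 + 27.84% × (€45,540.00 − €22,400.00) = €3,610.88 + 27.84% × €23,140.00 = €10,053.06
Unemployment Insurance: 1% × €46,820.00 = €468.20
Total: €10,053.06 + €468.20 = €10,521.26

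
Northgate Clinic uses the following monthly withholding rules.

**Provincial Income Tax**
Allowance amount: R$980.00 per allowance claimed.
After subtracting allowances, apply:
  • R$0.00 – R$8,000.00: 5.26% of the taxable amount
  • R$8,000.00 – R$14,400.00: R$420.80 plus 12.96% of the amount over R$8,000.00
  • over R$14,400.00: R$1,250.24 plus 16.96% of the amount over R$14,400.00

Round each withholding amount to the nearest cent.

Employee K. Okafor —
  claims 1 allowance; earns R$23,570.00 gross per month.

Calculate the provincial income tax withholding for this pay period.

R$2,639.26

Provincial Income Tax: taxable = R$23,570.00 − 1×R$980.00 = R$22,590.00
  R$1,250.24 + 16.96% × (R$22,590.00 − R$14,400.00) = R$1,250.24 + 16.96% × R$8,190.00 = R$2,639.26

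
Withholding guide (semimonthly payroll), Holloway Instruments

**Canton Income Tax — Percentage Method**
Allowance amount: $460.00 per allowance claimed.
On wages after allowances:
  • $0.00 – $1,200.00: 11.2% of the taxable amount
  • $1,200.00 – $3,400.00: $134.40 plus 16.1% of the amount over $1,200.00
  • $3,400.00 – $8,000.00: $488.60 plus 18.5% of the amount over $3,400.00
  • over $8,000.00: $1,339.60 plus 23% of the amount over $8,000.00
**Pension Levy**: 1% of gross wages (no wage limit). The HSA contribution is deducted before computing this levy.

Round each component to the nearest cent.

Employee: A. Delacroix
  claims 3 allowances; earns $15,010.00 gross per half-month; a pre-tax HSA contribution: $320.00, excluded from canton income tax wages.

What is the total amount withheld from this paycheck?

$2,707.80

Canton Income Tax: taxable = $15,010.00 − $320.00 − 3×$460.00 = $13,310.00
  $1,339.60 + 23% × ($13,310.00 − $8,000.00) = $1,339.60 + 23% × $5,310.00 = $2,560.90
Pension Levy: 1% × $14,690.00 = $146.90
Total: $2,560.90 + $146.90 = $2,707.80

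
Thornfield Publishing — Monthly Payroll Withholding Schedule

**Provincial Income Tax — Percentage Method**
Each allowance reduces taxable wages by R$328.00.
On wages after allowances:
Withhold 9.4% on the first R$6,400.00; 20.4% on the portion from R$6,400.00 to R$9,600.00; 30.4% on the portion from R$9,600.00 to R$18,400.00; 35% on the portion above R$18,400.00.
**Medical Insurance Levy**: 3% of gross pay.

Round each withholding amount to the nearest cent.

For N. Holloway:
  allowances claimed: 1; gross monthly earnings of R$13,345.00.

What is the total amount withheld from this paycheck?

R$2,693.52

Provincial Income Tax: taxable = R$13,345.00 − 1×R$328.00 = R$13,017.00
  R$1,254.40 + 30.4% × (R$13,017.00 − R$9,600.00) = R$1,254.40 + 30.4% × R$3,417.00 = R$2,293.17
Medical Insurance Levy: 3% × R$13,345.00 = R$400.35
Total: R$2,293.17 + R$400.35 = R$2,693.52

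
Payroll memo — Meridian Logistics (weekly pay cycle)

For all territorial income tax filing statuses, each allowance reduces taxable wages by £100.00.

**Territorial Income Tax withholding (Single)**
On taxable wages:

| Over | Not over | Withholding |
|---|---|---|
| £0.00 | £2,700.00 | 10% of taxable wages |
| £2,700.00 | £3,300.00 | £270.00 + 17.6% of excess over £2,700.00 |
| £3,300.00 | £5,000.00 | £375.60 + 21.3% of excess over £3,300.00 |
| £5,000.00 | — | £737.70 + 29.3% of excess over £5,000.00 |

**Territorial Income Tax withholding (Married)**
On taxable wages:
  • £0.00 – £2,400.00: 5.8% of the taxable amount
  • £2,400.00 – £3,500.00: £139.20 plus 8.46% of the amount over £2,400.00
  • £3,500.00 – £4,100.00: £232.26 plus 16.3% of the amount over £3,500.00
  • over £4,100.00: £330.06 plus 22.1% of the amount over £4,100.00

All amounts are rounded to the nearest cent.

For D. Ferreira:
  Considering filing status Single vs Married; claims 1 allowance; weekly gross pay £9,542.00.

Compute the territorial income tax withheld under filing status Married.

£1,510.64

Territorial Income Tax (Married): taxable = £9,542.00 − 1×£100.00 = £9,442.00
  £330.06 + 22.1% × (£9,442.00 − £4,100.00) = £330.06 + 22.1% × £5,342.00 = £1,510.64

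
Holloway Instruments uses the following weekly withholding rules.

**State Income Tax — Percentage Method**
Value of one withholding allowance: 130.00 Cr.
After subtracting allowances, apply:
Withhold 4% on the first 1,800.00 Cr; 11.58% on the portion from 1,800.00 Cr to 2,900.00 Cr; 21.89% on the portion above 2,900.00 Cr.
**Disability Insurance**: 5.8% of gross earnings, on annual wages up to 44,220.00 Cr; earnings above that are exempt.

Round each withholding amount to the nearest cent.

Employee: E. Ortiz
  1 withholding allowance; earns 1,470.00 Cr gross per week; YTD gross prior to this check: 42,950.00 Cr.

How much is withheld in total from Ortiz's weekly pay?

127.26 Cr

State Income Tax: taxable = 1,470.00 Cr − 1×130.00 Cr = 1,340.00 Cr
  4% × 1,340.00 Cr = 53.60 Cr
Disability Insurance: cap 44,220.00 Cr − YTD 42,950.00 Cr = 1,270.00 Cr subject; 5.8% × 1,270.00 Cr = 73.66 Cr
Total: 53.60 Cr + 73.66 Cr = 127.26 Cr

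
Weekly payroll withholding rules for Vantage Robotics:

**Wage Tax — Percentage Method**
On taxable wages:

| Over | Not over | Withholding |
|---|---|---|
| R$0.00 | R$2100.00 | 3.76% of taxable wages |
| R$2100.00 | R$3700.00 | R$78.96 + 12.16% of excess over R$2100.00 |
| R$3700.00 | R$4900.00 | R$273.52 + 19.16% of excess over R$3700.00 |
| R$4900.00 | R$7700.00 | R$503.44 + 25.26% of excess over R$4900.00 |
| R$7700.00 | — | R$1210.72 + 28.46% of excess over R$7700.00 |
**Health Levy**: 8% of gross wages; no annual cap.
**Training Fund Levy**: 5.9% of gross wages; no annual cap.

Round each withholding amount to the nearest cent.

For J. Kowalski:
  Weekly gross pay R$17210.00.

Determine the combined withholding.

Wage Tax: taxable = R$17210.00
  R$1210.72 + 28.46% × (R$17210.00 − R$7700.00) = R$1210.72 + 28.46% × R$9510.00 = R$3917.27
Health Levy: 8% × R$17210.00 = R$1376.80
Training Fund Levy: 5.9% × R$17210.00 = R$1015.39
Total: R$3917.27 + R$1376.80 + R$1015.39 = R$6309.46

R$6309.46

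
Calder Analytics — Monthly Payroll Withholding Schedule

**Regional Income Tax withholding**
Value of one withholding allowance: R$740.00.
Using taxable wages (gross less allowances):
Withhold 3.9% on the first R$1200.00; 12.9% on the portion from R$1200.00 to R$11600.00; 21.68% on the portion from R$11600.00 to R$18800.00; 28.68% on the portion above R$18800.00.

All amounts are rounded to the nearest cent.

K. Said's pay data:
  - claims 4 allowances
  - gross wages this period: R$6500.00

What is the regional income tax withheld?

R$348.66

Regional Income Tax: taxable = R$6500.00 − 4×R$740.00 = R$3540.00
  R$46.80 + 12.9% × (R$3540.00 − R$1200.00) = R$46.80 + 12.9% × R$2340.00 = R$348.66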